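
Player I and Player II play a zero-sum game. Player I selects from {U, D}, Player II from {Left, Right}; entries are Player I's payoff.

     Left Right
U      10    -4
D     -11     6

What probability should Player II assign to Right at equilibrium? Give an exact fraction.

21/31

Row minima: U → -4, D → -11; maximin = -4.
Column maxima: Left → 10, Right → 6; minimax = 6.
-4 ≠ 6, so there is no saddle point; optimal play is mixed.
Let Player I play U with probability p. Expected payoff against Left: 10p + (-11)(1−p) = 21p − 11; against Right: (-4)p + 6(1−p) = −10p + 6.
Setting these equal: 21p − 11 = −10p + 6 ⇒ 31p = 17 ⇒ p = 17/31, and the value is (21)·(17/31) − 11 = 16/31.
For Player II: with q = P(Left), equating U's and D's payoffs gives 14q − 4 = −17q + 6 ⇒ q = 10/31.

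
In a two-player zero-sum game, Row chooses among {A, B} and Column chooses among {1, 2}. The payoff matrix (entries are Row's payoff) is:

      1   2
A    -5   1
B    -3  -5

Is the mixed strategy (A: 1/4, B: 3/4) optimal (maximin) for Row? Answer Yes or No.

Against 1 this mix gives (1/4)·(-5) + (3/4)·(-3) = -7/2.
Against 2 this mix gives (1/4)·1 + (3/4)·(-5) = -7/2.
All of Column's active replies (1, 2) yield -7/2, and no column does worse for Row. The mix makes Column indifferent and guarantees -7/2, so it is optimal.

Yes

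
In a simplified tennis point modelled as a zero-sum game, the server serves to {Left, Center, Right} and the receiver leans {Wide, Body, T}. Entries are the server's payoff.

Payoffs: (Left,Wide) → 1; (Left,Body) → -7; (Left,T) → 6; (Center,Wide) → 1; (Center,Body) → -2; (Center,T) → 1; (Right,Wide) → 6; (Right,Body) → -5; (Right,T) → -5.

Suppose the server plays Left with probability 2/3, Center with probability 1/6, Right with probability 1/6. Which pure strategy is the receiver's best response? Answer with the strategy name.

Body

If the receiver plays Wide, the server's expected payoff is (2/3)·1 + (1/6)·1 + (1/6)·6 = 11/6.
If the receiver plays Body, the server's expected payoff is (2/3)·(-7) + (1/6)·(-2) + (1/6)·(-5) = -35/6.
If the receiver plays T, the server's expected payoff is (2/3)·6 + (1/6)·1 + (1/6)·(-5) = 10/3.
The receiver minimizes the server's payoff; the smallest is -35/6, so the best response is Body.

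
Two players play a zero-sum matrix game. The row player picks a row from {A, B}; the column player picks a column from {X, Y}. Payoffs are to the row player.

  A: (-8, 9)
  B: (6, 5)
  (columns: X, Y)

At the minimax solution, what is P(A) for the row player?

Row minima: A → -8, B → 5; maximin = 5.
Column maxima: X → 6, Y → 9; minimax = 6.
5 ≠ 6, so there is no saddle point; optimal play is mixed.
Let the row player play A with probability p. Expected payoff against X: (-8)p + 6(1−p) = −14p + 6; against Y: 9p + 5(1−p) = 4p + 5.
Setting these equal: −14p + 6 = 4p + 5 ⇒ −18p = -1 ⇒ p = 1/18, and the value is (-14)·(1/18) + 6 = 47/9.
For the column player: with q = P(X), equating A's and B's payoffs gives −17q + 9 = q + 5 ⇒ q = 2/9.

1/18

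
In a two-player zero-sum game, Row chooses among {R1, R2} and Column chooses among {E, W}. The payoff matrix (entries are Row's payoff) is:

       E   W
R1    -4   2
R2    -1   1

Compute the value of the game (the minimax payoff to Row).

-1

Row minima: R1 → -4, R2 → -1; maximin = -1.
Column maxima: E → -1, W → 2; minimax = -1.
Since maximin = minimax = -1, there is a saddle point and the value is -1.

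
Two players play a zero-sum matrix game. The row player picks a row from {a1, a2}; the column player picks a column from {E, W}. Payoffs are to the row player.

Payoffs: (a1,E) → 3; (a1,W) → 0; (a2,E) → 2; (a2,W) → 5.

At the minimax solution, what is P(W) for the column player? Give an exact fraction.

1/6

Row minima: a1 → 0, a2 → 2; maximin = 2.
Column maxima: E → 3, W → 5; minimax = 3.
2 ≠ 3, so there is no saddle point; optimal play is mixed.
Let the row player play a1 with probability p. Expected payoff against E: 3p + 2(1−p) = p + 2; against W: 0p + 5(1−p) = −5p + 5.
Setting these equal: p + 2 = −5p + 5 ⇒ 6p = 3 ⇒ p = 1/2, and the value is (1)·(1/2) + 2 = 5/2.
For the column player: with q = P(E), equating a1's and a2's payoffs gives 3q = −3q + 5 ⇒ q = 5/6.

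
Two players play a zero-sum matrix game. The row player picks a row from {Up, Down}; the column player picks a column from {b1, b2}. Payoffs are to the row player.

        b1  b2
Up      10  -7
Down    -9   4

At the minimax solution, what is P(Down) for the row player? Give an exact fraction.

Row minima: Up → -7, Down → -9; maximin = -7.
Column maxima: b1 → 10, b2 → 4; minimax = 4.
-7 ≠ 4, so there is no saddle point; optimal play is mixed.
Let the row player play Up with probability p. Expected payoff against b1: 10p + (-9)(1−p) = 19p − 9; against b2: (-7)p + 4(1−p) = −11p + 4.
Setting these equal: 19p − 9 = −11p + 4 ⇒ 30p = 13 ⇒ p = 13/30, and the value is (19)·(13/30) − 9 = -23/30.
For the column player: with q = P(b1), equating Up's and Down's payoffs gives 17q − 7 = −13q + 4 ⇒ q = 11/30.

17/30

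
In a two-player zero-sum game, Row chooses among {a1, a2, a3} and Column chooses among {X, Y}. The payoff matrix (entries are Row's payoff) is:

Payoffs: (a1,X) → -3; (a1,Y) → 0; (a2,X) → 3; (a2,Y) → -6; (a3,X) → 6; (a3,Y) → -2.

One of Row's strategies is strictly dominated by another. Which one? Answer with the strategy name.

a2

a3 gives a strictly higher payoff than a2 against every column: 6 > 3, -2 > -6.
So a2 is strictly dominated and Row never plays it.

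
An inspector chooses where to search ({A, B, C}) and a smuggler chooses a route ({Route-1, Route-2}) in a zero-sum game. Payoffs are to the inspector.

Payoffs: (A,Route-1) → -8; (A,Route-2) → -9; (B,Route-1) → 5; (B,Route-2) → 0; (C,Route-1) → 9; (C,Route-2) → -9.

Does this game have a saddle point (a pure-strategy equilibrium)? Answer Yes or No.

Row minima: A → -9, B → 0, C → -9; maximin = 0.
Column maxima: Route-1 → 9, Route-2 → 0; minimax = 0.
maximin = minimax = 0, so a saddle point exists.

Yes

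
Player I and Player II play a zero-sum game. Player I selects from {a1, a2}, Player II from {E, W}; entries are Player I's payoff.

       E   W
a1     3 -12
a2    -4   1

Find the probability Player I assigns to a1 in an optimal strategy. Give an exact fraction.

Row minima: a1 → -12, a2 → -4; maximin = -4.
Column maxima: E → 3, W → 1; minimax = 1.
-4 ≠ 1, so there is no saddle point; optimal play is mixed.
Let Player I play a1 with probability p. Expected payoff against E: 3p + (-4)(1−p) = 7p − 4; against W: (-12)p + 1(1−p) = −13p + 1.
Setting these equal: 7p − 4 = −13p + 1 ⇒ 20p = 5 ⇒ p = 1/4, and the value is (7)·(1/4) − 4 = -9/4.
For Player II: with q = P(E), equating a1's and a2's payoffs gives 15q − 12 = −5q + 1 ⇒ q = 13/20.

1/4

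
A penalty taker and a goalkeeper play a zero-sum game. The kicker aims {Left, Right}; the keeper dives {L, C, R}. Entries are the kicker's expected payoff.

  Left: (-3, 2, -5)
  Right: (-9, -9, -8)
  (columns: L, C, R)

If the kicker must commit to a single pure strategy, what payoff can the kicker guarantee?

Row minima: Left → -5, Right → -9.
The best of these is -5.

-5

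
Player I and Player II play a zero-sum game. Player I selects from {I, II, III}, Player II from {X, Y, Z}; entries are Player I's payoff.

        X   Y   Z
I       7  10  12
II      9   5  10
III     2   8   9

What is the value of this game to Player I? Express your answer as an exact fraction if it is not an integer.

55/7

Row minima: I → 7, II → 5, III → 2; maximin = 7.
Column maxima: X → 9, Y → 10, Z → 12; minimax = 9.
7 ≠ 9, so there is no saddle point; optimal play is mixed.
III is strictly dominated by I, so Player I never plays it.
Z is strictly dominated by X (it gives Player I strictly more in every row), so Player II never plays it.
On the remaining 2×2 (I, II vs X, Y):
Let Player I play I with probability p. Expected payoff against X: 7p + 9(1−p) = −2p + 9; against Y: 10p + 5(1−p) = 5p + 5.
Setting these equal: −2p + 9 = 5p + 5 ⇒ −7p = -4 ⇒ p = 4/7, and the value is (-2)·(4/7) + 9 = 55/7.
For Player II: with q = P(X), equating I's and II's payoffs gives −3q + 10 = 4q + 5 ⇒ q = 5/7.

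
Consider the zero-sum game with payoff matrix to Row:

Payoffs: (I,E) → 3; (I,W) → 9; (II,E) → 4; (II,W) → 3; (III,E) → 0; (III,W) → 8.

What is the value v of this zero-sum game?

Row minima: I → 3, II → 3, III → 0; maximin = 3.
Column maxima: E → 4, W → 9; minimax = 4.
3 ≠ 4, so there is no saddle point; optimal play is mixed.
III is strictly dominated by I, so Row never plays it.
On the remaining 2×2 (I, II vs E, W):
Let Row play I with probability p. Expected payoff against E: 3p + 4(1−p) = −p + 4; against W: 9p + 3(1−p) = 6p + 3.
Setting these equal: −p + 4 = 6p + 3 ⇒ −7p = -1 ⇒ p = 1/7, and the value is (-1)·(1/7) + 4 = 27/7.
For Column: with q = P(E), equating I's and II's payoffs gives −6q + 9 = q + 3 ⇒ q = 6/7.

27/7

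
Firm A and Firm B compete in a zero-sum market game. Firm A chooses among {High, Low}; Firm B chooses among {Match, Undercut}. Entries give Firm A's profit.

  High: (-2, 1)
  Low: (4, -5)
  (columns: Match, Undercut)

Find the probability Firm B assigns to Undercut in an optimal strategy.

1/2

Row minima: High → -2, Low → -5; maximin = -2.
Column maxima: Match → 4, Undercut → 1; minimax = 1.
-2 ≠ 1, so there is no saddle point; optimal play is mixed.
Let Firm A play High with probability p. Expected payoff against Match: (-2)p + 4(1−p) = −6p + 4; against Undercut: 1p + (-5)(1−p) = 6p − 5.
Setting these equal: −6p + 4 = 6p − 5 ⇒ −12p = -9 ⇒ p = 3/4, and the value is (-6)·(3/4) + 4 = -1/2.
For Firm B: with q = P(Match), equating High's and Low's payoffs gives −3q + 1 = 9q − 5 ⇒ q = 1/2.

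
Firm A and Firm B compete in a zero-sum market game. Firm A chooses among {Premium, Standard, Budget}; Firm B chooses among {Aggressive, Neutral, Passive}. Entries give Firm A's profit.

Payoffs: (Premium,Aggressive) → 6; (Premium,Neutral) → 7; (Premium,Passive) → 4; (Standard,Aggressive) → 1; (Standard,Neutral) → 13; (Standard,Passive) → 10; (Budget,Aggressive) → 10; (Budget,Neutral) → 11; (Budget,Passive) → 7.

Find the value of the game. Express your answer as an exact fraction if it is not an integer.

Row minima: Premium → 4, Standard → 1, Budget → 7; maximin = 7.
Column maxima: Aggressive → 10, Neutral → 13, Passive → 10; minimax = 10.
7 ≠ 10, so there is no saddle point; optimal play is mixed.
Premium is strictly dominated by Budget, so Firm A never plays it.
Neutral is strictly dominated by Aggressive (it gives Firm A strictly more in every row), so Firm B never plays it.
On the remaining 2×2 (Standard, Budget vs Aggressive, Passive):
Let Firm A play Standard with probability p. Expected payoff against Aggressive: 1p + 10(1−p) = −9p + 10; against Passive: 10p + 7(1−p) = 3p + 7.
Setting these equal: −9p + 10 = 3p + 7 ⇒ −12p = -3 ⇒ p = 1/4, and the value is (-9)·(1/4) + 10 = 31/4.
For Firm B: with q = P(Aggressive), equating Standard's and Budget's payoffs gives −9q + 10 = 3q + 7 ⇒ q = 1/4.

31/4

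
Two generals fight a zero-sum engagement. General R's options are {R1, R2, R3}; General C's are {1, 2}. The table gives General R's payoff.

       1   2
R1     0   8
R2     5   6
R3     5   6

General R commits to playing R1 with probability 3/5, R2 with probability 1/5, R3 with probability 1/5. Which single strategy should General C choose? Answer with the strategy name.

1

If General C plays 1, General R's expected payoff is (3/5)·0 + (1/5)·5 + (1/5)·5 = 2.
If General C plays 2, General R's expected payoff is (3/5)·8 + (1/5)·6 + (1/5)·6 = 36/5.
General C minimizes General R's payoff; the smallest is 2, so the best response is 1.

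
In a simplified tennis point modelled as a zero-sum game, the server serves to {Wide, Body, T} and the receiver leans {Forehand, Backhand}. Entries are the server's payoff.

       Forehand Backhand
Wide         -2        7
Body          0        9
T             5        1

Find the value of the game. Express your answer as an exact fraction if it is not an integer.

Row minima: Wide → -2, Body → 0, T → 1; maximin = 1.
Column maxima: Forehand → 5, Backhand → 9; minimax = 5.
1 ≠ 5, so there is no saddle point; optimal play is mixed.
Wide is strictly dominated by Body, so the server never plays it.
On the remaining 2×2 (Body, T vs Forehand, Backhand):
Let the server play Body with probability p. Expected payoff against Forehand: 0p + 5(1−p) = −5p + 5; against Backhand: 9p + 1(1−p) = 8p + 1.
Setting these equal: −5p + 5 = 8p + 1 ⇒ −13p = -4 ⇒ p = 4/13, and the value is (-5)·(4/13) + 5 = 45/13.
For the receiver: with q = P(Forehand), equating Body's and T's payoffs gives −9q + 9 = 4q + 1 ⇒ q = 8/13.

45/13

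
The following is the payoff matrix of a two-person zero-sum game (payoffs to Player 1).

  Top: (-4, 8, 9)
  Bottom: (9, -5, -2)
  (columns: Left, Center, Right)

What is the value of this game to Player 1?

Row minima: Top → -4, Bottom → -5; maximin = -4.
Column maxima: Left → 9, Center → 8, Right → 9; minimax = 8.
-4 ≠ 8, so there is no saddle point; optimal play is mixed.
Right is strictly dominated by Center (it gives Player 1 strictly more in every row), so Player 2 never plays it.
On the remaining 2×2 (Top, Bottom vs Left, Center):
Let Player 1 play Top with probability p. Expected payoff against Left: (-4)p + 9(1−p) = −13p + 9; against Center: 8p + (-5)(1−p) = 13p − 5.
Setting these equal: −13p + 9 = 13p − 5 ⇒ −26p = -14 ⇒ p = 7/13, and the value is (-13)·(7/13) + 9 = 2.
For Player 2: with q = P(Left), equating Top's and Bottom's payoffs gives −12q + 8 = 14q − 5 ⇒ q = 1/2.

2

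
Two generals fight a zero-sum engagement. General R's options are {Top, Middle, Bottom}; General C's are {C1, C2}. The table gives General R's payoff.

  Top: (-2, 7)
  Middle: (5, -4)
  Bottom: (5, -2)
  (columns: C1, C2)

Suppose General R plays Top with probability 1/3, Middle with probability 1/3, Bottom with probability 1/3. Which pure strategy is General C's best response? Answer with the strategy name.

C2

If General C plays C1, General R's expected payoff is (1/3)·(-2) + (1/3)·5 + (1/3)·5 = 8/3.
If General C plays C2, General R's expected payoff is (1/3)·7 + (1/3)·(-4) + (1/3)·(-2) = 1/3.
General C minimizes General R's payoff; the smallest is 1/3, so the best response is C2.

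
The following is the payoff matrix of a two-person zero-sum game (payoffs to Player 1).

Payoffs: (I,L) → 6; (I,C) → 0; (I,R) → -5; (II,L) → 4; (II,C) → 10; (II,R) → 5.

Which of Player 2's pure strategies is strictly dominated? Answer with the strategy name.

C

R holds Player 1's payoff strictly below C in every row: -5 < 0, 5 < 10.
So C is strictly dominated for Player 2.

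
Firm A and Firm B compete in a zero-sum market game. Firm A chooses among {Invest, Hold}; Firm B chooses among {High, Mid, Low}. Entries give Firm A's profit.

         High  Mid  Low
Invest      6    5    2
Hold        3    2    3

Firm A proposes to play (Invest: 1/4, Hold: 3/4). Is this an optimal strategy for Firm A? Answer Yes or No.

Yes

Against High this mix gives (1/4)·6 + (3/4)·3 = 15/4.
Against Mid this mix gives (1/4)·5 + (3/4)·2 = 11/4.
Against Low this mix gives (1/4)·2 + (3/4)·3 = 11/4.
All of Firm B's active replies (Mid, Low) yield 11/4, and no column does worse for Firm A. The mix makes Firm B indifferent and guarantees 11/4, so it is optimal.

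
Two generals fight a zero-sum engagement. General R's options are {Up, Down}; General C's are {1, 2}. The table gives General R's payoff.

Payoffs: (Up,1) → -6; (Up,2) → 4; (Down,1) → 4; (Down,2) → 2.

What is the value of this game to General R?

Row minima: Up → -6, Down → 2; maximin = 2.
Column maxima: 1 → 4, 2 → 4; minimax = 4.
2 ≠ 4, so there is no saddle point; optimal play is mixed.
Let General R play Up with probability p. Expected payoff against 1: (-6)p + 4(1−p) = −10p + 4; against 2: 4p + 2(1−p) = 2p + 2.
Setting these equal: −10p + 4 = 2p + 2 ⇒ −12p = -2 ⇒ p = 1/6, and the value is (-10)·(1/6) + 4 = 7/3.
For General C: with q = P(1), equating Up's and Down's payoffs gives −10q + 4 = 2q + 2 ⇒ q = 1/6.

7/3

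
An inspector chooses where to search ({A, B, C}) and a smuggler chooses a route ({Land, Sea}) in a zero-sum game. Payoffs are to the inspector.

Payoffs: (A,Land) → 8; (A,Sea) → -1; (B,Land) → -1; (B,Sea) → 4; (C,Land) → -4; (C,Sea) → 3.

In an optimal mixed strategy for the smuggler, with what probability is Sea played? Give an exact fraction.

9/14

Row minima: A → -1, B → -1, C → -4; maximin = -1.
Column maxima: Land → 8, Sea → 4; minimax = 4.
-1 ≠ 4, so there is no saddle point; optimal play is mixed.
C is strictly dominated by B, so the inspector never plays it.
On the remaining 2×2 (A, B vs Land, Sea):
Let the inspector play A with probability p. Expected payoff against Land: 8p + (-1)(1−p) = 9p − 1; against Sea: (-1)p + 4(1−p) = −5p + 4.
Setting these equal: 9p − 1 = −5p + 4 ⇒ 14p = 5 ⇒ p = 5/14, and the value is (9)·(5/14) − 1 = 31/14.
For the smuggler: with q = P(Land), equating A's and B's payoffs gives 9q − 1 = −5q + 4 ⇒ q = 5/14.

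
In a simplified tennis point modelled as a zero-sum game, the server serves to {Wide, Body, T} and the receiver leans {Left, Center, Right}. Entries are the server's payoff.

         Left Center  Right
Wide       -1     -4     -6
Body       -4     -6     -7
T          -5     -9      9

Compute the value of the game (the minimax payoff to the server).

Row minima: Wide → -6, Body → -7, T → -9; maximin = -6.
Column maxima: Left → -1, Center → -4, Right → 9; minimax = -4.
-6 ≠ -4, so there is no saddle point; optimal play is mixed.
Body is strictly dominated by Wide, so the server never plays it.
Left is strictly dominated by Center (it gives the server strictly more in every row), so the receiver never plays it.
On the remaining 2×2 (Wide, T vs Center, Right):
Let the server play Wide with probability p. Expected payoff against Center: (-4)p + (-9)(1−p) = 5p − 9; against Right: (-6)p + 9(1−p) = −15p + 9.
Setting these equal: 5p − 9 = −15p + 9 ⇒ 20p = 18 ⇒ p = 9/10, and the value is (5)·(9/10) − 9 = -9/2.
For the receiver: with q = P(Center), equating Wide's and T's payoffs gives 2q − 6 = −18q + 9 ⇒ q = 3/4.

-9/2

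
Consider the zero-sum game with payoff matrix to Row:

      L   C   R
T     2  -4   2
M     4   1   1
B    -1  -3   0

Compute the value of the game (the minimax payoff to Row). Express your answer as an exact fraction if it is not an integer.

1

Row minima: T → -4, M → 1, B → -3; maximin = 1.
Column maxima: L → 4, C → 1, R → 2; minimax = 1.
Since maximin = minimax = 1, there is a saddle point and the value is 1.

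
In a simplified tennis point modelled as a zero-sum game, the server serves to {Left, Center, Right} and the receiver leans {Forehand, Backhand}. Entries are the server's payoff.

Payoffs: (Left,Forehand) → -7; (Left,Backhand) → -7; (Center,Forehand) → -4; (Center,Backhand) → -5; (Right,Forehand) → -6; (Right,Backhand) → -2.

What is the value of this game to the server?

-22/5

Row minima: Left → -7, Center → -5, Right → -6; maximin = -5.
Column maxima: Forehand → -4, Backhand → -2; minimax = -4.
-5 ≠ -4, so there is no saddle point; optimal play is mixed.
Left is strictly dominated by Center, so the server never plays it.
On the remaining 2×2 (Center, Right vs Forehand, Backhand):
Let the server play Center with probability p. Expected payoff against Forehand: (-4)p + (-6)(1−p) = 2p − 6; against Backhand: (-5)p + (-2)(1−p) = −3p − 2.
Setting these equal: 2p − 6 = −3p − 2 ⇒ 5p = 4 ⇒ p = 4/5, and the value is (2)·(4/5) − 6 = -22/5.
For the receiver: with q = P(Forehand), equating Center's and Right's payoffs gives q − 5 = −4q − 2 ⇒ q = 3/5.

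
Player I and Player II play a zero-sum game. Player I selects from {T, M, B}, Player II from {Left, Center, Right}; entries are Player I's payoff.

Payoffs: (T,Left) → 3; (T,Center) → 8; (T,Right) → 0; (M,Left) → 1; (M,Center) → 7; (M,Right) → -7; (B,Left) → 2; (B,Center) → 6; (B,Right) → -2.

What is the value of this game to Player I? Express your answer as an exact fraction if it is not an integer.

0

Row minima: T → 0, M → -7, B → -2; maximin = 0.
Column maxima: Left → 3, Center → 8, Right → 0; minimax = 0.
Since maximin = minimax = 0, there is a saddle point and the value is 0.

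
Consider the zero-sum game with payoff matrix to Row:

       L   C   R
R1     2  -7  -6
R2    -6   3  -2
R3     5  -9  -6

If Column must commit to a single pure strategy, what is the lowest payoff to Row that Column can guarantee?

-2

Column maxima: L → 5, C → 3, R → -2.
The smallest of these is -2.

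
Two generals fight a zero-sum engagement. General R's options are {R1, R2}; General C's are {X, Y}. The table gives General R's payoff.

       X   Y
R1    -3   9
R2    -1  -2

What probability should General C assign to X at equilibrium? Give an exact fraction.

Row minima: R1 → -3, R2 → -2; maximin = -2.
Column maxima: X → -1, Y → 9; minimax = -1.
-2 ≠ -1, so there is no saddle point; optimal play is mixed.
Let General R play R1 with probability p. Expected payoff against X: (-3)p + (-1)(1−p) = −2p − 1; against Y: 9p + (-2)(1−p) = 11p − 2.
Setting these equal: −2p − 1 = 11p − 2 ⇒ −13p = -1 ⇒ p = 1/13, and the value is (-2)·(1/13) − 1 = -15/13.
For General C: with q = P(X), equating R1's and R2's payoffs gives −12q + 9 = q − 2 ⇒ q = 11/13.

11/13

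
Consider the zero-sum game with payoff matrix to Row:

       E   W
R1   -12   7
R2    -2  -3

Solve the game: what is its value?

Row minima: R1 → -12, R2 → -3; maximin = -3.
Column maxima: E → -2, W → 7; minimax = -2.
-3 ≠ -2, so there is no saddle point; optimal play is mixed.
Let Row play R1 with probability p. Expected payoff against E: (-12)p + (-2)(1−p) = −10p − 2; against W: 7p + (-3)(1−p) = 10p − 3.
Setting these equal: −10p − 2 = 10p − 3 ⇒ −20p = -1 ⇒ p = 1/20, and the value is (-10)·(1/20) − 2 = -5/2.
For Column: with q = P(E), equating R1's and R2's payoffs gives −19q + 7 = q − 3 ⇒ q = 1/2.

-5/2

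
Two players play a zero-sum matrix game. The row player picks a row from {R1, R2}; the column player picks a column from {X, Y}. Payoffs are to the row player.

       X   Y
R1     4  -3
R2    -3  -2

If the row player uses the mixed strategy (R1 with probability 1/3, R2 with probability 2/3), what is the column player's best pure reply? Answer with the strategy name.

If the column player plays X, the row player's expected payoff is (1/3)·4 + (2/3)·(-3) = -2/3.
If the column player plays Y, the row player's expected payoff is (1/3)·(-3) + (2/3)·(-2) = -7/3.
The column player minimizes the row player's payoff; the smallest is -7/3, so the best response is Y.

Y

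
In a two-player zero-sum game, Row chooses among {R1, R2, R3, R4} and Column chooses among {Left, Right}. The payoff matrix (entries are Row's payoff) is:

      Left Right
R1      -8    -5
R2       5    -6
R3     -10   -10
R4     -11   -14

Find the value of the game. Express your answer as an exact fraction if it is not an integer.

-73/14

Row minima: R1 → -8, R2 → -6, R3 → -10, R4 → -14; maximin = -6.
Column maxima: Left → 5, Right → -5; minimax = -5.
-6 ≠ -5, so there is no saddle point; optimal play is mixed.
R3 is strictly dominated by R1, so Row never plays it.
R4 is strictly dominated by R1, so Row never plays it.
On the remaining 2×2 (R1, R2 vs Left, Right):
Let Row play R1 with probability p. Expected payoff against Left: (-8)p + 5(1−p) = −13p + 5; against Right: (-5)p + (-6)(1−p) = p − 6.
Setting these equal: −13p + 5 = p − 6 ⇒ −14p = -11 ⇒ p = 11/14, and the value is (-13)·(11/14) + 5 = -73/14.
For Column: with q = P(Left), equating R1's and R2's payoffs gives −3q − 5 = 11q − 6 ⇒ q = 1/14.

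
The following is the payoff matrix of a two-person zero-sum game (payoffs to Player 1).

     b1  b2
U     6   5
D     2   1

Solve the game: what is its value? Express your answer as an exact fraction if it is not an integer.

5

Row minima: U → 5, D → 1; maximin = 5.
Column maxima: b1 → 6, b2 → 5; minimax = 5.
Since maximin = minimax = 5, there is a saddle point and the value is 5.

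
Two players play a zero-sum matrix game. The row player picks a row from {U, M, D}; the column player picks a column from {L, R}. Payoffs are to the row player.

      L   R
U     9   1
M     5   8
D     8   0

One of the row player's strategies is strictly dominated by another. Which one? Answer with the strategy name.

U gives a strictly higher payoff than D against every column: 9 > 8, 1 > 0.
So D is strictly dominated and the row player never plays it.

D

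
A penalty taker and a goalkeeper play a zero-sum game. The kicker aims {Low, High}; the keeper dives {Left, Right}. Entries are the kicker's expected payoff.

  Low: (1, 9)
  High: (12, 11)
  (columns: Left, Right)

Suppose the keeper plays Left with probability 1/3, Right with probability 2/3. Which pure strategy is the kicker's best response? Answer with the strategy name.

Expected payoff of Low: (1/3)·1 + (2/3)·9 = 19/3.
Expected payoff of High: (1/3)·12 + (2/3)·11 = 34/3.
The largest is 34/3, so the kicker's best response is High.

High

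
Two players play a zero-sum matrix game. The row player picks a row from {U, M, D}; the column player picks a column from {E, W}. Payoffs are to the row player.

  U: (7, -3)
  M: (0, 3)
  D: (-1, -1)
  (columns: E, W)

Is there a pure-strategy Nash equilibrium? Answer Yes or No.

No

Row minima: U → -3, M → 0, D → -1; maximin = 0.
Column maxima: E → 7, W → 3; minimax = 3.
0 ≠ 3, so no pure-strategy equilibrium exists.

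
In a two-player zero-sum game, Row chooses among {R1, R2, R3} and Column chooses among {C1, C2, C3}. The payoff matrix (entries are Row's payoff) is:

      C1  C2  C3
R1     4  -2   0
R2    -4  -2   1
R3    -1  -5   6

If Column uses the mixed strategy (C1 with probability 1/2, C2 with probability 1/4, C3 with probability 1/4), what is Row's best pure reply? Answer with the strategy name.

Expected payoff of R1: (1/2)·4 + (1/4)·(-2) + (1/4)·0 = 3/2.
Expected payoff of R2: (1/2)·(-4) + (1/4)·(-2) + (1/4)·1 = -9/4.
Expected payoff of R3: (1/2)·(-1) + (1/4)·(-5) + (1/4)·6 = -1/4.
The largest is 3/2, so Row's best response is R1.

R1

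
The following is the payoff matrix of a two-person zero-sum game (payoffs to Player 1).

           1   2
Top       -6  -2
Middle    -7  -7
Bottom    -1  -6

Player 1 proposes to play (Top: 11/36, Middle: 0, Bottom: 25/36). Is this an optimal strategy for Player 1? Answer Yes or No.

No

Against 1 this mix gives (11/36)·(-6) + (25/36)·(-1) = -91/36.
Against 2 this mix gives (11/36)·(-2) + (25/36)·(-6) = -43/9.
Player 2 will play 2, holding Player 1 to -43/9. Shifting weight toward the row that does better against 2 would raise this floor (the equalizing mix achieves -34/9 against both 2 and 1), so the proposed strategy is not optimal.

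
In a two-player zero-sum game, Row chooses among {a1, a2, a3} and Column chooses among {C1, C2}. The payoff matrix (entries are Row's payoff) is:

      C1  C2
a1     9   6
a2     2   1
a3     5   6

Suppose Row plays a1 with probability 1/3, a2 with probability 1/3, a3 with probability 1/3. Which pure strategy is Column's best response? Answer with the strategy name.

If Column plays C1, Row's expected payoff is (1/3)·9 + (1/3)·2 + (1/3)·5 = 16/3.
If Column plays C2, Row's expected payoff is (1/3)·6 + (1/3)·1 + (1/3)·6 = 13/3.
Column minimizes Row's payoff; the smallest is 13/3, so the best response is C2.

C2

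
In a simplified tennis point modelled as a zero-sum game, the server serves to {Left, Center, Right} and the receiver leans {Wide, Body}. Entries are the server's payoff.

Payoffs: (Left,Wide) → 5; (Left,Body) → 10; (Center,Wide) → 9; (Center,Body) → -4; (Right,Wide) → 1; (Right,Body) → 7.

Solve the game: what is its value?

Row minima: Left → 5, Center → -4, Right → 1; maximin = 5.
Column maxima: Wide → 9, Body → 10; minimax = 9.
5 ≠ 9, so there is no saddle point; optimal play is mixed.
Right is strictly dominated by Left, so the server never plays it.
On the remaining 2×2 (Left, Center vs Wide, Body):
Let the server play Left with probability p. Expected payoff against Wide: 5p + 9(1−p) = −4p + 9; against Body: 10p + (-4)(1−p) = 14p − 4.
Setting these equal: −4p + 9 = 14p − 4 ⇒ −18p = -13 ⇒ p = 13/18, and the value is (-4)·(13/18) + 9 = 55/9.
For the receiver: with q = P(Wide), equating Left's and Center's payoffs gives −5q + 10 = 13q − 4 ⇒ q = 7/9.

55/9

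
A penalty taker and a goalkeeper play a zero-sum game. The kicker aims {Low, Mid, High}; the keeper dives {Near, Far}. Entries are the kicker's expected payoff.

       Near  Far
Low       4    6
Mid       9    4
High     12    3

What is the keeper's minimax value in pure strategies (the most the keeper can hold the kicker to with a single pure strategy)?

Column maxima: Near → 12, Far → 6.
The smallest of these is 6.

6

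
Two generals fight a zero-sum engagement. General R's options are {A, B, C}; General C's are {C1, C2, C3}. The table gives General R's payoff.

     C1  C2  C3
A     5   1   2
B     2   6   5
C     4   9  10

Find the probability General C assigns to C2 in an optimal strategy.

1/9

Row minima: A → 1, B → 2, C → 4; maximin = 4.
Column maxima: C1 → 5, C2 → 9, C3 → 10; minimax = 5.
4 ≠ 5, so there is no saddle point; optimal play is mixed.
B is strictly dominated by C, so General R never plays it.
With B eliminated, C3 is strictly dominated by C2 (it gives General R strictly more in every remaining row), so General C never plays it.
On the remaining 2×2 (A, C vs C1, C2):
Let General R play A with probability p. Expected payoff against C1: 5p + 4(1−p) = p + 4; against C2: 1p + 9(1−p) = −8p + 9.
Setting these equal: p + 4 = −8p + 9 ⇒ 9p = 5 ⇒ p = 5/9, and the value is (1)·(5/9) + 4 = 41/9.
For General C: with q = P(C1), equating A's and C's payoffs gives 4q + 1 = −5q + 9 ⇒ q = 8/9.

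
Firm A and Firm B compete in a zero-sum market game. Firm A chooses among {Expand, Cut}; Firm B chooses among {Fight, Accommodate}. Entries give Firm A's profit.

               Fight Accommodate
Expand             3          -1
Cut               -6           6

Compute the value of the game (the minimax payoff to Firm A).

3/4

Row minima: Expand → -1, Cut → -6; maximin = -1.
Column maxima: Fight → 3, Accommodate → 6; minimax = 3.
-1 ≠ 3, so there is no saddle point; optimal play is mixed.
Let Firm A play Expand with probability p. Expected payoff against Fight: 3p + (-6)(1−p) = 9p − 6; against Accommodate: (-1)p + 6(1−p) = −7p + 6.
Setting these equal: 9p − 6 = −7p + 6 ⇒ 16p = 12 ⇒ p = 3/4, and the value is (9)·(3/4) − 6 = 3/4.
For Firm B: with q = P(Fight), equating Expand's and Cut's payoffs gives 4q − 1 = −12q + 6 ⇒ q = 7/16.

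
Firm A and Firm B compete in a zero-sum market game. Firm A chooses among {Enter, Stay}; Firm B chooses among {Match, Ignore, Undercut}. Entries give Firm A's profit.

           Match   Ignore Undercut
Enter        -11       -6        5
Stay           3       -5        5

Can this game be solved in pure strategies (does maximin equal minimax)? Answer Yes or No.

Yes

Row minima: Enter → -11, Stay → -5; maximin = -5.
Column maxima: Match → 3, Ignore → -5, Undercut → 5; minimax = -5.
maximin = minimax = -5, so a saddle point exists.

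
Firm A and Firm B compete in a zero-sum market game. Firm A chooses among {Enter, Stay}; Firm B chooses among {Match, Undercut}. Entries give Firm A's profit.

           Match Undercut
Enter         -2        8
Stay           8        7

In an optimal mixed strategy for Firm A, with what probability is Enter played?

1/11

Row minima: Enter → -2, Stay → 7; maximin = 7.
Column maxima: Match → 8, Undercut → 8; minimax = 8.
7 ≠ 8, so there is no saddle point; optimal play is mixed.
Let Firm A play Enter with probability p. Expected payoff against Match: (-2)p + 8(1−p) = −10p + 8; against Undercut: 8p + 7(1−p) = p + 7.
Setting these equal: −10p + 8 = p + 7 ⇒ −11p = -1 ⇒ p = 1/11, and the value is (-10)·(1/11) + 8 = 78/11.
For Firm B: with q = P(Match), equating Enter's and Stay's payoffs gives −10q + 8 = q + 7 ⇒ q = 1/11.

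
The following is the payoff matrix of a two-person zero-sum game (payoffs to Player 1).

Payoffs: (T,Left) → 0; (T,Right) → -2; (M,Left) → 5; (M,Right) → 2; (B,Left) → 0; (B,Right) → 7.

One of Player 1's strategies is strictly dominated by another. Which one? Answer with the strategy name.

T

M gives a strictly higher payoff than T against every column: 5 > 0, 2 > -2.
So T is strictly dominated and Player 1 never plays it.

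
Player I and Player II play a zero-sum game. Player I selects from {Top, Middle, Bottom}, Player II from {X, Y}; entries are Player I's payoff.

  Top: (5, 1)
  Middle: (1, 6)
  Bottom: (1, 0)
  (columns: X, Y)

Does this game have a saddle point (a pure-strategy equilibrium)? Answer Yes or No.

No

Row minima: Top → 1, Middle → 1, Bottom → 0; maximin = 1.
Column maxima: X → 5, Y → 6; minimax = 5.
1 ≠ 5, so no pure-strategy equilibrium exists.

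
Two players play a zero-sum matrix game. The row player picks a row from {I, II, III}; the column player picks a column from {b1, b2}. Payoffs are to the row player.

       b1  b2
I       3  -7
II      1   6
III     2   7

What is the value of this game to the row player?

Row minima: I → -7, II → 1, III → 2; maximin = 2.
Column maxima: b1 → 3, b2 → 7; minimax = 3.
2 ≠ 3, so there is no saddle point; optimal play is mixed.
II is strictly dominated by III, so the row player never plays it.
On the remaining 2×2 (I, III vs b1, b2):
Let the row player play I with probability p. Expected payoff against b1: 3p + 2(1−p) = p + 2; against b2: (-7)p + 7(1−p) = −14p + 7.
Setting these equal: p + 2 = −14p + 7 ⇒ 15p = 5 ⇒ p = 1/3, and the value is (1)·(1/3) + 2 = 7/3.
For the column player: with q = P(b1), equating I's and III's payoffs gives 10q − 7 = −5q + 7 ⇒ q = 14/15.

7/3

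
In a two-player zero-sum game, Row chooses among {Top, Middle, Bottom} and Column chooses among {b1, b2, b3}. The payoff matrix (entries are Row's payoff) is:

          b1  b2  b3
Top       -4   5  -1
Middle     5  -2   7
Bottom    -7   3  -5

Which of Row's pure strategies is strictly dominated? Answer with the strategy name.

Top gives a strictly higher payoff than Bottom against every column: -4 > -7, 5 > 3, -1 > -5.
So Bottom is strictly dominated and Row never plays it.

Bottom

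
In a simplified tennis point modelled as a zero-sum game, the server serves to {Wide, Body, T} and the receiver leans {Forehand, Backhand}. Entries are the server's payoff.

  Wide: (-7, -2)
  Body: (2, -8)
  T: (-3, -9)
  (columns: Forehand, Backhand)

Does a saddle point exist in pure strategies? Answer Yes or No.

No

Row minima: Wide → -7, Body → -8, T → -9; maximin = -7.
Column maxima: Forehand → 2, Backhand → -2; minimax = -2.
-7 ≠ -2, so no pure-strategy equilibrium exists.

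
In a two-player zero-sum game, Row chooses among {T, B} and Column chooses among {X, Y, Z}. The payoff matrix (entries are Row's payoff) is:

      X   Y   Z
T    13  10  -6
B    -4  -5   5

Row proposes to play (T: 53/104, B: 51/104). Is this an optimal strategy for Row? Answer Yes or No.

Against X this mix gives (53/104)·13 + (51/104)·(-4) = 485/104.
Against Y this mix gives (53/104)·10 + (51/104)·(-5) = 275/104.
Against Z this mix gives (53/104)·(-6) + (51/104)·5 = -63/104.
Column will play Z, holding Row to -63/104. Shifting weight toward the row that does better against Z would raise this floor (the equalizing mix achieves 10/13 against both Z and Y), so the proposed strategy is not optimal.

No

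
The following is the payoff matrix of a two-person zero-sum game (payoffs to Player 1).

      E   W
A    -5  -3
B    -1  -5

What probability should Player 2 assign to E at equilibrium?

Row minima: A → -5, B → -5; maximin = -5.
Column maxima: E → -1, W → -3; minimax = -3.
-5 ≠ -3, so there is no saddle point; optimal play is mixed.
Let Player 1 play A with probability p. Expected payoff against E: (-5)p + (-1)(1−p) = −4p − 1; against W: (-3)p + (-5)(1−p) = 2p − 5.
Setting these equal: −4p − 1 = 2p − 5 ⇒ −6p = -4 ⇒ p = 2/3, and the value is (-4)·(2/3) − 1 = -11/3.
For Player 2: with q = P(E), equating A's and B's payoffs gives −2q − 3 = 4q − 5 ⇒ q = 1/3.

1/3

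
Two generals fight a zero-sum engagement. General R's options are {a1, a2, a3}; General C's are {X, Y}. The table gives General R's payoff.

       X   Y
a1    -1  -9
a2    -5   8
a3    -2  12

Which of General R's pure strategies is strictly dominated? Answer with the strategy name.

a2

a3 gives a strictly higher payoff than a2 against every column: -2 > -5, 12 > 8.
So a2 is strictly dominated and General R never plays it.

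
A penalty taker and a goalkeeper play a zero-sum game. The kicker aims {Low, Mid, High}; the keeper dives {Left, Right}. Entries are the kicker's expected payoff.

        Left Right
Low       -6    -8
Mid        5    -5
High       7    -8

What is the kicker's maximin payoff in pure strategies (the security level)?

-5

Row minima: Low → -8, Mid → -5, High → -8.
The best of these is -5.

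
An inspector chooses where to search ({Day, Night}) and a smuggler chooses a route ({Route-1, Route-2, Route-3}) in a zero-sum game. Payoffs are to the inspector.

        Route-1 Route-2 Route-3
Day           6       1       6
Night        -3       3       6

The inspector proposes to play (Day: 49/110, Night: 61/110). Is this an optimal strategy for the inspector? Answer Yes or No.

Against Route-1 this mix gives (49/110)·6 + (61/110)·(-3) = 111/110.
Against Route-2 this mix gives (49/110)·1 + (61/110)·3 = 116/55.
Against Route-3 this mix gives (49/110)·6 + (61/110)·6 = 6.
The smuggler will play Route-1, holding the inspector to 111/110. Shifting weight toward the row that does better against Route-1 would raise this floor (the equalizing mix achieves 21/11 against both Route-1 and Route-2), so the proposed strategy is not optimal.

No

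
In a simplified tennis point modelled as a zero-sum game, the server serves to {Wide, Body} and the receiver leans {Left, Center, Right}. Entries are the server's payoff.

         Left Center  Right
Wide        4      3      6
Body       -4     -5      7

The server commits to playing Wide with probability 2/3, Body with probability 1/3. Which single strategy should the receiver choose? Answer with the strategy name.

If the receiver plays Left, the server's expected payoff is (2/3)·4 + (1/3)·(-4) = 4/3.
If the receiver plays Center, the server's expected payoff is (2/3)·3 + (1/3)·(-5) = 1/3.
If the receiver plays Right, the server's expected payoff is (2/3)·6 + (1/3)·7 = 19/3.
The receiver minimizes the server's payoff; the smallest is 1/3, so the best response is Center.

Center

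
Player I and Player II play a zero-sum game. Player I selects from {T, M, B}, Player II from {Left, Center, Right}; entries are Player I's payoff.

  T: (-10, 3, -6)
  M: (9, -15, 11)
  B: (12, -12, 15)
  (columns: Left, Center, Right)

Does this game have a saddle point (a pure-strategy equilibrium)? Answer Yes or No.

Row minima: T → -10, M → -15, B → -12; maximin = -10.
Column maxima: Left → 12, Center → 3, Right → 15; minimax = 3.
-10 ≠ 3, so no pure-strategy equilibrium exists.

No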